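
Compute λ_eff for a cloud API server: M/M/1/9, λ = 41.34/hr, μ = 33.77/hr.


ρ = 1.2242; P_K = (1−ρ)ρ^9/(1−ρ^10) = 0.211039
λ_eff = λ(1 − P_K) = 41.34·(1 − 0.211039) = 41.34·0.788961 = 32.6156 /hr

Final: 32.6156 /hr


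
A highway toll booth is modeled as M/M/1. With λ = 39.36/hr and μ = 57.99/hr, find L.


ρ = λ/μ = 39.36/57.99 = 0.6787
L = ρ/(1−ρ) = 0.6787/(1 − 0.6787) = 0.6787/0.3213 = 2.1127

Final: 2.1127


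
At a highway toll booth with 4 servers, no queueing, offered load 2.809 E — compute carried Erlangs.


B(4,2.809) = 0.184736 (Erlang-B)
Carried load = a(1 − B) = 2.809·(1 − 0.184736) = 2.809·0.815264 = 2.2901 E

Final: 2.2901 Erlangs


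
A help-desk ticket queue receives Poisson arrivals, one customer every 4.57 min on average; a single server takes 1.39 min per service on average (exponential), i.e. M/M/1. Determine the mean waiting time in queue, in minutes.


λ = 60/4.57 = 13.1291 /hr
μ = 60/1.39 = 43.1655 /hr
ρ = λ/μ = 13.1291/43.1655 = 0.3042
Wq = ρ/(μ−λ) = 0.3042/(43.1655−13.1291) = 0.01013 hr
In minutes: 0.01013·60 = 0.6076 min

Final: 0.6076 min


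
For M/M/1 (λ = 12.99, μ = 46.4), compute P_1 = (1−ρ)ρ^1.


ρ = 12.99/46.4 = 0.2800
P_n = (1−ρ)·ρ^n = (1 − 0.2800)·0.2800^1 = 0.7200·0.279957 = 0.201581

Final: 0.201581


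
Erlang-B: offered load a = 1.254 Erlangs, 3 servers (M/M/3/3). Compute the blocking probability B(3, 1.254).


B(c,a) = (a^c/c!) / Σ_{k=0}^{c} a^k/k!
a^3/3! = 0.328656
Σ terms (k=0..3): 1.00000 + 1.25400 + 0.78626 + 0.32866 = 3.368914
B = 0.328656/3.368914 = 0.097555

Final: 0.097555


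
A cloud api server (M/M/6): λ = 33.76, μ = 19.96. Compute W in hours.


a = 1.6914; ρ = 0.2819; P₀ = 0.184167
Lq = P₀·a^c·ρ/(c!(1−ρ)²) = 0.003274
Wq = Lq/λ = 0.003274/33.76 = 0.00009697 hr
W = Wq + 1/μ = 0.00009697 + 0.05010 = 0.05020 hr

Final: 0.05020 hr


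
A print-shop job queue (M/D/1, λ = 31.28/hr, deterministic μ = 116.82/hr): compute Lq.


ρ = 31.28/116.82 = 0.2678
M/D/1: Lq = ρ²/(2(1−ρ)) = 0.07170/(2·0.7322) = 0.04896

Final: 0.04896


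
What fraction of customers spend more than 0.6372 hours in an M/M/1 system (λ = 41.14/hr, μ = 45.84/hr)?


W ~ Exponential(μ−λ) for M/M/1.
μ − λ = 45.84 − 41.14 = 4.7000
P(W > t) = e^{−(μ−λ)t} = e^{−2.9948} = 0.050045

Final: 0.050045


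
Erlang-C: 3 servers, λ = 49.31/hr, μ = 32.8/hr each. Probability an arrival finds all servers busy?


a = λ/μ = 1.5034; ρ = a/3 = 0.5011
P₀ = 0.209710 (from M/M/c formula)
C(c,a) = [a^c/(c!(1−ρ))]·P₀ = [3.39769/(6·0.4989)]·0.209710
= 1.13510·0.209710 = 0.238042

Final: 0.238042


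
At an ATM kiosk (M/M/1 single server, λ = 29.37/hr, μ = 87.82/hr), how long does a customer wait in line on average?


ρ = 29.37/87.82 = 0.3344
Wq = ρ/(μ−λ) = 0.3344/(87.82 − 29.37) = 0.3344/58.45 = 0.005722 hr

Final: 0.005722 hr


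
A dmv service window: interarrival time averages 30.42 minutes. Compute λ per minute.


λ = 1/(interarrival time) in consistent units.
1 minute = 1 min, so λ = 1/30.42 = 0.03287 per minute

Final: 0.03287 /min


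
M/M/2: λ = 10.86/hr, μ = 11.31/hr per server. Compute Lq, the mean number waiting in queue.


a = λ/μ = 0.9602; ρ = a/2 = 0.4801
P₀ = 0.351254
Lq = P₀·a^c·ρ / (c!·(1−ρ)²) = 0.351254·0.92201·0.4801/(2·0.27029)
= 0.28763

Final: 0.28763


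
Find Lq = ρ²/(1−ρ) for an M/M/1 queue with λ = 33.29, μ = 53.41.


ρ = 33.29/53.41 = 0.6233
Lq = ρ²/(1−ρ) = 0.3885/0.3767 = 1.0313

Final: 1.0313


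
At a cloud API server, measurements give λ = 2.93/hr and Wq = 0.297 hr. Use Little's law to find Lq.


Lq = λWq = 2.93·0.297 = 0.8702

Final: 0.8702


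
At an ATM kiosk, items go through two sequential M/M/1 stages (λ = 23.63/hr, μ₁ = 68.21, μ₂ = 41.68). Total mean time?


Each node sees arrival rate λ = 23.63/hr (tandem ⇒ throughput preserved).
W₁ = 1/(μ₁−λ) = 1/(68.21−23.63) = 0.02243 hr
W₂ = 1/(μ₂−λ) = 1/(41.68−23.63) = 0.05540 hr
W_total = W₁ + W₂ = 0.02243 + 0.05540 = 0.07783 hr

Final: 0.07783 hr


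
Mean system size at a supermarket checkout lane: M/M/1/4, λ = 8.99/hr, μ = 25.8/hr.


ρ = 8.99/25.8 = 0.3484
L = ρ[1 − (K+1)ρ^K + Kρ^(K+1)] / [(1−ρ)(1−ρ^(K+1))]
Numerator: 0.3484·(1 − 5·0.014742 + 4·0.005137) = 0.329925
Denominator: (0.6516)·(0.994863) = 0.648203
L = 0.329925/0.648203 = 0.5090

Final: 0.5090


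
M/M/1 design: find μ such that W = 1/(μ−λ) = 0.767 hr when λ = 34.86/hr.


W = 1/(μ−λ) ⇒ μ − λ = 1/W = 1/0.767 = 1.3038
μ = λ + 1/W = 34.86 + 1.3038 = 36.1638 per hr

Final: 36.1638 /hr


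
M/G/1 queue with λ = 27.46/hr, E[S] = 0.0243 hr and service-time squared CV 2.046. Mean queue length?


ρ = λ·E[S] = 27.46·0.0243 = 0.6673
Lq = ρ²(1+C_s²)/(2(1−ρ)) = 0.4453·(1+2.046)/(2·0.3327)
= 0.4453·3.0460/0.6654 = 2.03813

Final: 2.03813


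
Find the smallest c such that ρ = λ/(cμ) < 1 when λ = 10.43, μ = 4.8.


Stability requires cμ > λ ⇔ c > λ/μ.
λ/μ = 10.43/4.8 = 2.1729
Minimum integer c = ⌊2.1729⌋ + 1 = 3
Check: 3·4.8 = 14.40 > 10.43, while 2·4.8 = 9.60 ≤ 10.43

Final: 3 servers


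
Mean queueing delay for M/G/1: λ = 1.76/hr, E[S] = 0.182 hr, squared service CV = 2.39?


ρ = λ·E[S] = 1.76·0.182 = 0.3203
E[S²] = E[S]²(1+C_s²) = 0.182²·(1+2.39) = 0.112290
Wq = λ·E[S²]/(2(1−ρ)) = 1.76·0.112290/(2·0.6797) = 0.14539 hr

Final: 0.14539 hr


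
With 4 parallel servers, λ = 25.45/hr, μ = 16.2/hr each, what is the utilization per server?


ρ = λ/(cμ) = 25.45/(4·16.2) = 25.45/64.80 = 0.3927

Final: 0.3927


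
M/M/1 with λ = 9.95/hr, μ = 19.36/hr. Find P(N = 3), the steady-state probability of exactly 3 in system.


ρ = 9.95/19.36 = 0.5139
P_n = (1−ρ)·ρ^n = (1 − 0.5139)·0.5139^3 = 0.4861·0.135754 = 0.065984

Final: 0.065984


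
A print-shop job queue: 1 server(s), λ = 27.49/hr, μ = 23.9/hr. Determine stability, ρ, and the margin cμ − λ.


Total capacity cμ = 1·23.9 = 23.90/hr
ρ = λ/(cμ) = 27.49/23.90 = 1.1502
Stable ⇔ ρ < 1: NO
Spare capacity = cμ − λ = 23.90 − 27.49 = -3.59/hr

Final: ρ = 1.1502; unstable; margin = -3.59/hr


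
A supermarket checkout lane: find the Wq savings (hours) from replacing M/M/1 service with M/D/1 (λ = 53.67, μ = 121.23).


ρ = 53.67/121.23 = 0.4427
Wq(M/M/1) = ρ/(μ−λ) = 0.4427/67.56 = 0.006553 hr
Wq(M/D/1) = ρ/(2(μ−λ)) = 0.003276 hr
Savings = 0.006553 − 0.003276 = 0.003276 hr

Final: 0.003276 hr


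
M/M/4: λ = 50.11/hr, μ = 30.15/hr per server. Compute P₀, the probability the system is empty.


a = λ/μ = 50.11/30.15 = 1.6620; ρ = a/c = 0.4155
Σ_{k=0}^{3} a^k/k! (terms k=0..3) = 1.00000 + 1.66202 + 1.38116 + 0.76517 = 4.80836
Tail: a^4/(4!(1−ρ)) = 7.63042/(24·0.5845) = 0.54395
P₀ = 1/(4.80836 + 0.54395) = 1/5.35230 = 0.186835

Final: 0.186835


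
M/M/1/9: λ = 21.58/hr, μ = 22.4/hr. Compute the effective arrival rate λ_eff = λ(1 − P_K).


ρ = 0.9634; P_K = (1−ρ)ρ^9/(1−ρ^10) = 0.084067
λ_eff = λ(1 − P_K) = 21.58·(1 − 0.084067) = 21.58·0.915933 = 19.7658 /hr

Final: 19.7658 /hr


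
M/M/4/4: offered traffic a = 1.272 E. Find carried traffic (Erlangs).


B(4,1.272) = 0.030873 (Erlang-B)
Carried load = a(1 − B) = 1.272·(1 − 0.030873) = 1.272·0.969127 = 1.2327 E

Final: 1.2327 Erlangs


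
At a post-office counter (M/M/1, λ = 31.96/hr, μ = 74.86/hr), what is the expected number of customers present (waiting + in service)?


ρ = λ/μ = 31.96/74.86 = 0.4269
L = ρ/(1−ρ) = 0.4269/(1 − 0.4269) = 0.4269/0.5731 = 0.7450

Final: 0.7450


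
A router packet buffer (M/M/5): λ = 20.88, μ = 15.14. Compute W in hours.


a = 1.3791; ρ = 0.2758; P₀ = 0.251544
Lq = P₀·a^c·ρ/(c!(1−ρ)²) = 0.005501
Wq = Lq/λ = 0.005501/20.88 = 0.0002634 hr
W = Wq + 1/μ = 0.0002634 + 0.06605 = 0.06631 hr

Final: 0.06631 hr


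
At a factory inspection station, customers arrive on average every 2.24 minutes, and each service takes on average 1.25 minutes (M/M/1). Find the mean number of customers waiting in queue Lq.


λ = 60/2.24 = 26.7857 /hr
μ = 60/1.25 = 48.0000 /hr
ρ = λ/μ = 26.7857/48.0000 = 0.5580
Lq = ρ²/(1−ρ) = 0.3114/0.4420 = 0.7046

Final: 0.7046


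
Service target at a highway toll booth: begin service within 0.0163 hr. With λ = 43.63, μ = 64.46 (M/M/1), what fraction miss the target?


ρ = 43.63/64.46 = 0.6769
P(Wq > t) = ρ·e^{−(μ−λ)t} = 0.6769·e^{−0.3395}
= 0.6769·0.712106 = 0.481991

Final: 0.481991


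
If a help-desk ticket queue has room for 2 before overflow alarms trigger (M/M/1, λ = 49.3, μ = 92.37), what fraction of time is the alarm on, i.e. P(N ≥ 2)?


ρ = 49.3/92.37 = 0.5337
P(N ≥ n) = ρ^n = 0.5337^2 = 0.284860

Final: 0.284860


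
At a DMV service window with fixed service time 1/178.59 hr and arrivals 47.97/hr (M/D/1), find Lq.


ρ = 47.97/178.59 = 0.2686
M/D/1: Lq = ρ²/(2(1−ρ)) = 0.07215/(2·0.7314) = 0.04932

Final: 0.04932


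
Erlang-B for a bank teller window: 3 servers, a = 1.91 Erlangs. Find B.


B(c,a) = (a^c/c!) / Σ_{k=0}^{c} a^k/k!
a^3/3! = 1.161312
Σ terms (k=0..3): 1.00000 + 1.91000 + 1.82405 + 1.16131 = 5.895362
B = 1.161312/5.895362 = 0.196987

Final: 0.196987


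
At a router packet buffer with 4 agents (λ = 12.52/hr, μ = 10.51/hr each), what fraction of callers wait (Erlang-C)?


a = λ/μ = 1.1912; ρ = a/4 = 0.2978
P₀ = 0.302845 (from M/M/c formula)
C(c,a) = [a^c/(c!(1−ρ))]·P₀ = [2.01375/(24·0.7022)]·0.302845
= 0.11949·0.302845 = 0.036188

Final: 0.036188


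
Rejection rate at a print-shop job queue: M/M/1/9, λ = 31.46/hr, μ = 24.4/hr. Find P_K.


ρ = λ/μ = 31.46/24.4 = 1.2893
P_K = (1−ρ)ρ^K/(1−ρ^(K+1)) = (-0.2893·9.847365)/(1 − 12.696643)
= -2.849279/-11.696643 = 0.243598

Final: 0.243598


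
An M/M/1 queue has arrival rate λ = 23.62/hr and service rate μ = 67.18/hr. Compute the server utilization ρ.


ρ = λ/μ = 23.62/67.18 = 0.3516

Final: 0.3516


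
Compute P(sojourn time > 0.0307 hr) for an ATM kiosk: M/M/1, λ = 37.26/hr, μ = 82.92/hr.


W ~ Exponential(μ−λ) for M/M/1.
μ − λ = 82.92 − 37.26 = 45.6600
P(W > t) = e^{−(μ−λ)t} = e^{−1.4018} = 0.246163

Final: 0.246163


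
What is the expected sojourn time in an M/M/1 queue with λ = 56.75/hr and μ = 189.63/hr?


W = 1/(μ−λ) = 1/(189.63 − 56.75) = 1/132.88 = 0.007526 hr

Final: 0.007526 hr


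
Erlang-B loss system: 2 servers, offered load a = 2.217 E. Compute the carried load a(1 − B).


B(2,2.217) = 0.433082 (Erlang-B)
Carried load = a(1 − B) = 2.217·(1 − 0.433082) = 2.217·0.566918 = 1.2569 E

Final: 1.2569 Erlangs


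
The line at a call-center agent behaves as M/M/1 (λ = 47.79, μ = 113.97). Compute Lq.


ρ = 47.79/113.97 = 0.4193
Lq = ρ²/(1−ρ) = 0.1758/0.5807 = 0.3028

Final: 0.3028


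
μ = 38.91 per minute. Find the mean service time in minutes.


Mean service time = 1/μ = 1/38.91 minute = 0.02570 minute
In minutes: 0.02570 × 1 = 0.02570 min

Final: 0.02570 min


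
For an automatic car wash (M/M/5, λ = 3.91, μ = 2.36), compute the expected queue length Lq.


a = λ/μ = 1.6568; ρ = a/5 = 0.3314
P₀ = 0.190233
Lq = P₀·a^c·ρ / (c!·(1−ρ)²) = 0.190233·12.48314·0.3314/(120·0.44708)
= 0.01467

Final: 0.01467


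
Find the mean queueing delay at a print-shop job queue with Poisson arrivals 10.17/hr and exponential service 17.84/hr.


ρ = 10.17/17.84 = 0.5701
Wq = ρ/(μ−λ) = 0.5701/(17.84 − 10.17) = 0.5701/7.67 = 0.07432 hr

Final: 0.07432 hr


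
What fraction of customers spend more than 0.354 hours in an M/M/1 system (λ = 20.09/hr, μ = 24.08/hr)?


W ~ Exponential(μ−λ) for M/M/1.
μ − λ = 24.08 − 20.09 = 3.9900
P(W > t) = e^{−(μ−λ)t} = e^{−1.4125} = 0.243543

Final: 0.243543


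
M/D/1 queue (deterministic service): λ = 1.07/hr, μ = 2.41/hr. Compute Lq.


ρ = 1.07/2.41 = 0.4440
M/D/1: Lq = ρ²/(2(1−ρ)) = 0.1971/(2·0.5560) = 0.17726

Final: 0.17726


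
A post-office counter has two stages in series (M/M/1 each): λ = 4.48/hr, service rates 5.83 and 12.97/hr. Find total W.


Each node sees arrival rate λ = 4.48/hr (tandem ⇒ throughput preserved).
W₁ = 1/(μ₁−λ) = 1/(5.83−4.48) = 0.74074 hr
W₂ = 1/(μ₂−λ) = 1/(12.97−4.48) = 0.11779 hr
W_total = W₁ + W₂ = 0.74074 + 0.11779 = 0.85853 hr

Final: 0.85853 hr


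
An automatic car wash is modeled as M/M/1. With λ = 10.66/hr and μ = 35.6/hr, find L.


ρ = λ/μ = 10.66/35.6 = 0.2994
L = ρ/(1−ρ) = 0.2994/(1 − 0.2994) = 0.2994/0.7006 = 0.4274

Final: 0.4274


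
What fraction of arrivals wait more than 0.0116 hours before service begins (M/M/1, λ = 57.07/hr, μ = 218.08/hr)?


ρ = 57.07/218.08 = 0.2617
P(Wq > t) = ρ·e^{−(μ−λ)t} = 0.2617·e^{−1.8677}
= 0.2617·0.154476 = 0.040425

Final: 0.040425


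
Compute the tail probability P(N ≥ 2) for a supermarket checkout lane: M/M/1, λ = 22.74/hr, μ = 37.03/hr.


ρ = 22.74/37.03 = 0.6141
P(N ≥ n) = ρ^n = 0.6141^2 = 0.377115

Final: 0.377115


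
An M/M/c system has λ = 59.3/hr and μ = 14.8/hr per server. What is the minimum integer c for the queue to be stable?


Stability requires cμ > λ ⇔ c > λ/μ.
λ/μ = 59.3/14.8 = 4.0068
Minimum integer c = ⌊4.0068⌋ + 1 = 5
Check: 5·14.8 = 74.00 > 59.3, while 4·14.8 = 59.20 ≤ 59.3

Final: 5 servers


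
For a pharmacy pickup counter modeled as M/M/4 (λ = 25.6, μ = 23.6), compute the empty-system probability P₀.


a = λ/μ = 25.6/23.6 = 1.0847; ρ = a/c = 0.2712
Σ_{k=0}^{3} a^k/k! (terms k=0..3) = 1.00000 + 1.08475 + 0.58834 + 0.21273 = 2.88581
Tail: a^4/(4!(1−ρ)) = 1.38456/(24·0.7288) = 0.07916
P₀ = 1/(2.88581 + 0.07916) = 1/2.96497 = 0.337271

Final: 0.337271


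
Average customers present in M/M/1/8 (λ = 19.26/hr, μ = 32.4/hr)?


ρ = 19.26/32.4 = 0.5944
L = ρ[1 − (K+1)ρ^K + Kρ^(K+1)] / [(1−ρ)(1−ρ^(K+1))]
Numerator: 0.5944·(1 − 9·0.015592 + 8·0.009268) = 0.555106
Denominator: (0.4056)·(0.990732) = 0.401797
L = 0.555106/0.401797 = 1.3816

Final: 1.3816


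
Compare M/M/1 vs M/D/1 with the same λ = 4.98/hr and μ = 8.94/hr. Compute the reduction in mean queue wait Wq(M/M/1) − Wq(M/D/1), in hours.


ρ = 4.98/8.94 = 0.5570
Wq(M/M/1) = ρ/(μ−λ) = 0.5570/3.96 = 0.14067 hr
Wq(M/D/1) = ρ/(2(μ−λ)) = 0.07033 hr
Savings = 0.14067 − 0.07033 = 0.07033 hr

Final: 0.07033 hr


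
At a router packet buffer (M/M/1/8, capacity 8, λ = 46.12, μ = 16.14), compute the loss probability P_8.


ρ = λ/μ = 46.12/16.14 = 2.8575
P_K = (1−ρ)ρ^K/(1−ρ^(K+1)) = (-1.8575·4445.147188)/(1 − 12701.994318)
= -8256.847130/-12700.994318 = 0.650095

Final: 0.650095


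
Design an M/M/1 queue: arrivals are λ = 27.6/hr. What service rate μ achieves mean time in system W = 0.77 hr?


W = 1/(μ−λ) ⇒ μ − λ = 1/W = 1/0.77 = 1.2987
μ = λ + 1/W = 27.6 + 1.2987 = 28.8987 per hr

Final: 28.8987 /hr


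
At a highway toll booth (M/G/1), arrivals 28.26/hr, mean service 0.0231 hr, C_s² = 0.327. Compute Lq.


ρ = λ·E[S] = 28.26·0.0231 = 0.6528
Lq = ρ²(1+C_s²)/(2(1−ρ)) = 0.4262·(1+0.327)/(2·0.3472)
= 0.4262·1.3270/0.6944 = 0.81440

Final: 0.81440


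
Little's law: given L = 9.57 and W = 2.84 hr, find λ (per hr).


λ = L/W = 9.57/2.84 = 3.3697 /hr

Final: 3.3697 /hr


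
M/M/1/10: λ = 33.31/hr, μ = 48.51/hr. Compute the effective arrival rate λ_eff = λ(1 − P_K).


ρ = 0.6867; P_K = (1−ρ)ρ^10/(1−ρ^11) = 0.007421
λ_eff = λ(1 − P_K) = 33.31·(1 − 0.007421) = 33.31·0.992579 = 33.0628 /hr

Final: 33.0628 /hr


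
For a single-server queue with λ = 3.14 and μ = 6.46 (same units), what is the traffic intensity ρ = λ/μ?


ρ = λ/μ = 3.14/6.46 = 0.4861

Final: 0.4861


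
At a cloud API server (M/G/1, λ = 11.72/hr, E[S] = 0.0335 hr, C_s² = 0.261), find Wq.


ρ = λ·E[S] = 11.72·0.0335 = 0.3926
E[S²] = E[S]²(1+C_s²) = 0.0335²·(1+0.261) = 0.001415
Wq = λ·E[S²]/(2(1−ρ)) = 11.72·0.001415/(2·0.6074) = 0.01365 hr

Final: 0.01365 hr


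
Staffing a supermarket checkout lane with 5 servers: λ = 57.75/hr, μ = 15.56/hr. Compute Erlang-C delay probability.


a = λ/μ = 3.7114; ρ = a/5 = 0.7423
P₀ = 0.019686 (from M/M/c formula)
C(c,a) = [a^c/(c!(1−ρ))]·P₀ = [704.22588/(120·0.2577)]·0.019686
= 22.77173·0.019686 = 0.448286

Final: 0.448286


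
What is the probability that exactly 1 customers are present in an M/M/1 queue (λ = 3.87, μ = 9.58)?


ρ = 3.87/9.58 = 0.4040
P_n = (1−ρ)·ρ^n = (1 − 0.4040)·0.4040^1 = 0.5960·0.403967 = 0.240778

Final: 0.240778


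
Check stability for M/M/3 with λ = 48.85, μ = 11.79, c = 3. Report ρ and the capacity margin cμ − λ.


Total capacity cμ = 3·11.79 = 35.37/hr
ρ = λ/(cμ) = 48.85/35.37 = 1.3811
Stable ⇔ ρ < 1: NO
Spare capacity = cμ − λ = 35.37 − 48.85 = -13.48/hr

Final: ρ = 1.3811; unstable; margin = -13.48/hr


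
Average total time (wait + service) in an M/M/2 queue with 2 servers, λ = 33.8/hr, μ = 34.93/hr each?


a = 0.9676; ρ = 0.4838; P₀ = 0.347868
Lq = P₀·a^c·ρ/(c!(1−ρ)²) = 0.29574
Wq = Lq/λ = 0.29574/33.8 = 0.008750 hr
W = Wq + 1/μ = 0.008750 + 0.02863 = 0.03738 hr

Final: 0.03738 hr


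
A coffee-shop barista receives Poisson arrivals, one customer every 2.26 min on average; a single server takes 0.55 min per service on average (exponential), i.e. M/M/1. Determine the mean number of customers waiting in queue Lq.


λ = 60/2.26 = 26.5487 /hr
μ = 60/0.55 = 109.0909 /hr
ρ = λ/μ = 26.5487/109.0909 = 0.2434
Lq = ρ²/(1−ρ) = 0.05923/0.7566 = 0.07827

Final: 0.07827


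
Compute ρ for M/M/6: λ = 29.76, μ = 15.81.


ρ = λ/(cμ) = 29.76/(6·15.81) = 29.76/94.86 = 0.3137

Final: 0.3137


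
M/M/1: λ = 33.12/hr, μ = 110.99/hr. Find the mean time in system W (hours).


W = 1/(μ−λ) = 1/(110.99 − 33.12) = 1/77.87 = 0.01284 hr

Final: 0.01284 hr


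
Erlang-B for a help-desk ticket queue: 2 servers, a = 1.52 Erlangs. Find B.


B(c,a) = (a^c/c!) / Σ_{k=0}^{c} a^k/k!
a^2/2! = 1.155200
Σ terms (k=0..2): 1.00000 + 1.52000 + 1.15520 = 3.675200
B = 1.155200/3.675200 = 0.314323

Final: 0.314323


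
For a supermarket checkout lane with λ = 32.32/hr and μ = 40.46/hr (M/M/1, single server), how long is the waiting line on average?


ρ = 32.32/40.46 = 0.7988
Lq = ρ²/(1−ρ) = 0.6381/0.2012 = 3.1717

Final: 3.1717


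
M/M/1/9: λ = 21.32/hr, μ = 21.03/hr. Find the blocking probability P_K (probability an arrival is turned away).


ρ = λ/μ = 21.32/21.03 = 1.0138
P_K = (1−ρ)ρ^K/(1−ρ^(K+1)) = (-0.01379·1.131179)/(1 − 1.146778)
= -0.015599/-0.146778 = 0.106275

Final: 0.106275


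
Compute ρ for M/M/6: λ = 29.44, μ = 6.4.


ρ = λ/(cμ) = 29.44/(6·6.4) = 29.44/38.40 = 0.7667

Final: 0.7667


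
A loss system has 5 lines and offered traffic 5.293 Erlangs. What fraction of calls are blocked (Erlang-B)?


B(c,a) = (a^c/c!) / Σ_{k=0}^{c} a^k/k!
a^5/5! = 34.620092
Σ terms (k=0..5): 1.00000 + 5.29300 + 14.00792 + 24.71465 + 32.70366 + 34.62009 = 112.339323
B = 34.620092/112.339323 = 0.308174

Final: 0.308174


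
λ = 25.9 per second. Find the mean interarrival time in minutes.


Mean interarrival time = 1/λ = 1/25.9 second = 0.03861 second
In minutes: 0.03861 × 0.0166667 = 0.0006435 min

Final: 0.0006435 min


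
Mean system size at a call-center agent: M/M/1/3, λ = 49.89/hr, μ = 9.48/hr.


ρ = 49.89/9.48 = 5.2627
L = ρ[1 − (K+1)ρ^K + Kρ^(K+1)] / [(1−ρ)(1−ρ^(K+1))]
Numerator: 5.2627·(1 − 4·145.752328 + 3·767.044688) = 9047.166016
Denominator: (-4.2627)·(-766.044688) = 3265.386690
L = 9047.166016/3265.386690 = 2.7706

Final: 2.7706


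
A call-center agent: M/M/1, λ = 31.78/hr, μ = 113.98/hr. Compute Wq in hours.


ρ = 31.78/113.98 = 0.2788
Wq = ρ/(μ−λ) = 0.2788/(113.98 − 31.78) = 0.2788/82.20 = 0.003392 hr

Final: 0.003392 hr


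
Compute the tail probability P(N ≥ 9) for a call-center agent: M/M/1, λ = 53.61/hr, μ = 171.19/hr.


ρ = 53.61/171.19 = 0.3132
P(N ≥ n) = ρ^n = 0.3132^9 = 0.00002897

Final: 0.00002897


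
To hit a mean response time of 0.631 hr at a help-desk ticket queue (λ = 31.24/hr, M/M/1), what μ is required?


W = 1/(μ−λ) ⇒ μ − λ = 1/W = 1/0.631 = 1.5848
μ = λ + 1/W = 31.24 + 1.5848 = 32.8248 per hr

Final: 32.8248 /hr


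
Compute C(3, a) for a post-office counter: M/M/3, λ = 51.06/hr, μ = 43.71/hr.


a = λ/μ = 1.1682; ρ = a/3 = 0.3894
P₀ = 0.304364 (from M/M/c formula)
C(c,a) = [a^c/(c!(1−ρ))]·P₀ = [1.59404/(6·0.6106)]·0.304364
= 0.43509·0.304364 = 0.132426

Final: 0.132426


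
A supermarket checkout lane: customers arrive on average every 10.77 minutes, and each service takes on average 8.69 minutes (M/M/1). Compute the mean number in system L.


λ = 60/10.77 = 5.5710 /hr
μ = 60/8.69 = 6.9045 /hr
ρ = λ/μ = 5.5710/6.9045 = 0.8069
L = ρ/(1−ρ) = 0.8069/0.1931 = 4.1779

Final: 4.1779


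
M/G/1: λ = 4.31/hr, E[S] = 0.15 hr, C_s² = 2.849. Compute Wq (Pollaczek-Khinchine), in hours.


ρ = λ·E[S] = 4.31·0.15 = 0.6465
E[S²] = E[S]²(1+C_s²) = 0.15²·(1+2.849) = 0.086602
Wq = λ·E[S²]/(2(1−ρ)) = 4.31·0.086602/(2·0.3535) = 0.52794 hr

Final: 0.52794 hr


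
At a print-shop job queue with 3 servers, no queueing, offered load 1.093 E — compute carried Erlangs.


B(3,1.093) = 0.074838 (Erlang-B)
Carried load = a(1 − B) = 1.093·(1 − 0.074838) = 1.093·0.925162 = 1.0112 E

Final: 1.0112 Erlangs


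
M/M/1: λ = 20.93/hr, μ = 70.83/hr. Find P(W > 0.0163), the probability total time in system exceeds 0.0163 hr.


W ~ Exponential(μ−λ) for M/M/1.
μ − λ = 70.83 − 20.93 = 49.9000
P(W > t) = e^{−(μ−λ)t} = e^{−0.8134} = 0.443361

Final: 0.443361


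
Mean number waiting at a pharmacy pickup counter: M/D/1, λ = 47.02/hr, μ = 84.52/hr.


ρ = 47.02/84.52 = 0.5563
M/D/1: Lq = ρ²/(2(1−ρ)) = 0.3095/(2·0.4437) = 0.34877

Final: 0.34877


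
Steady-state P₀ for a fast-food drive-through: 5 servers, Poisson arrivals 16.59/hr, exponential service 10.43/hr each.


a = λ/μ = 16.59/10.43 = 1.5906; ρ = a/c = 0.3181
Σ_{k=0}^{4} a^k/k! (terms k=0..4) = 1.00000 + 1.59060 + 1.26501 + 0.67071 + 0.26671 = 4.79303
Tail: a^5/(5!(1−ρ)) = 10.18147/(120·0.6819) = 0.12443
P₀ = 1/(4.79303 + 0.12443) = 1/4.91746 = 0.203357

Final: 0.203357


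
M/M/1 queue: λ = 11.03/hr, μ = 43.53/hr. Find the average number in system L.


ρ = λ/μ = 11.03/43.53 = 0.2534
L = ρ/(1−ρ) = 0.2534/(1 − 0.2534) = 0.2534/0.7466 = 0.3394

Final: 0.3394


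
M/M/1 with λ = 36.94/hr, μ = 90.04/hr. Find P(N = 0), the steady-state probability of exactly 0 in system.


ρ = 36.94/90.04 = 0.4103
P_n = (1−ρ)·ρ^n = (1 − 0.4103)·0.4103^0 = 0.5897·1.000000 = 0.589738

Final: 0.589738


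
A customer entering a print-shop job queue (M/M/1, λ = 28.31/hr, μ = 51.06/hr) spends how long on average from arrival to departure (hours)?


W = 1/(μ−λ) = 1/(51.06 − 28.31) = 1/22.75 = 0.04396 hr

Final: 0.04396 hr


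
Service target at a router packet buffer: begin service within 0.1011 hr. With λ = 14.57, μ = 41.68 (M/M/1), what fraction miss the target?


ρ = 14.57/41.68 = 0.3496
P(Wq > t) = ρ·e^{−(μ−λ)t} = 0.3496·e^{−2.7408}
= 0.3496·0.064517 = 0.022553

Final: 0.022553


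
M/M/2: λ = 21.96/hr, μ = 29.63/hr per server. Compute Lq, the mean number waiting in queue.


a = λ/μ = 0.7411; ρ = a/2 = 0.3706
P₀ = 0.459246
Lq = P₀·a^c·ρ / (c!·(1−ρ)²) = 0.459246·0.54929·0.3706/(2·0.39618)
= 0.11798

Final: 0.11798


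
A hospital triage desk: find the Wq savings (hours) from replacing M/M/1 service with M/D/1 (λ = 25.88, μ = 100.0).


ρ = 25.88/100.0 = 0.2588
Wq(M/M/1) = ρ/(μ−λ) = 0.2588/74.12 = 0.003492 hr
Wq(M/D/1) = ρ/(2(μ−λ)) = 0.001746 hr
Savings = 0.003492 − 0.001746 = 0.001746 hr

Final: 0.001746 hr


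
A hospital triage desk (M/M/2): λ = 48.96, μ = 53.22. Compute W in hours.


a = 0.9200; ρ = 0.4600; P₀ = 0.369884
Lq = P₀·a^c·ρ/(c!(1−ρ)²) = 0.24688
Wq = Lq/λ = 0.24688/48.96 = 0.005042 hr
W = Wq + 1/μ = 0.005042 + 0.01879 = 0.02383 hr

Final: 0.02383 hr


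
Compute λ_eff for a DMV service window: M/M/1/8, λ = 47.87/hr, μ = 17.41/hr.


ρ = 2.7496; P_K = (1−ρ)ρ^8/(1−ρ^9) = 0.636378
λ_eff = λ(1 − P_K) = 47.87·(1 − 0.636378) = 47.87·0.363622 = 17.4066 /hr

Final: 17.4066 /hr


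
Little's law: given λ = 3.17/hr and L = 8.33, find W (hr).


W = L/λ = 8.33/3.17 = 2.6278 hr

Final: 2.6278 hr


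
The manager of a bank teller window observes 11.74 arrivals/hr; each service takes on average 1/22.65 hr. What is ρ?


ρ = λ/μ = 11.74/22.65 = 0.5183

Final: 0.5183


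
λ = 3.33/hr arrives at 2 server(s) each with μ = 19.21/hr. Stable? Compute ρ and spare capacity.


Total capacity cμ = 2·19.21 = 38.42/hr
ρ = λ/(cμ) = 3.33/38.42 = 0.08667
Stable ⇔ ρ < 1: YES
Spare capacity = cμ − λ = 38.42 − 3.33 = 35.09/hr

Final: ρ = 0.08667; stable; margin = 35.09/hr


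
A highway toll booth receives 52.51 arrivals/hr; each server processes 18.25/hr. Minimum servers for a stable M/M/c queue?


Stability requires cμ > λ ⇔ c > λ/μ.
λ/μ = 52.51/18.25 = 2.8773
Minimum integer c = ⌊2.8773⌋ + 1 = 3
Check: 3·18.25 = 54.75 > 52.51, while 2·18.25 = 36.50 ≤ 52.51

Final: 3 servers


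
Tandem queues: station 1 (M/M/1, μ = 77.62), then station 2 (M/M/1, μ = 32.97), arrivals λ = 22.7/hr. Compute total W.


Each node sees arrival rate λ = 22.7/hr (tandem ⇒ throughput preserved).
W₁ = 1/(μ₁−λ) = 1/(77.62−22.7) = 0.01821 hr
W₂ = 1/(μ₂−λ) = 1/(32.97−22.7) = 0.09737 hr
W_total = W₁ + W₂ = 0.01821 + 0.09737 = 0.11558 hr

Final: 0.11558 hr


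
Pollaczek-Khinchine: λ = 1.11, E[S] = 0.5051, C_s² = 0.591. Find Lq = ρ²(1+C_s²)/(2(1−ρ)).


ρ = λ·E[S] = 1.11·0.5051 = 0.5607
Lq = ρ²(1+C_s²)/(2(1−ρ)) = 0.3143·(1+0.591)/(2·0.4393)
= 0.3143·1.5910/0.8787 = 0.56917

Final: 0.56917


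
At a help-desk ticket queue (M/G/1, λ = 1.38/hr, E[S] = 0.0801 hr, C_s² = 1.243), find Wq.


ρ = λ·E[S] = 1.38·0.0801 = 0.1105
E[S²] = E[S]²(1+C_s²) = 0.0801²·(1+1.243) = 0.014391
Wq = λ·E[S²]/(2(1−ρ)) = 1.38·0.014391/(2·0.8895) = 0.01116 hr

Final: 0.01116 hr


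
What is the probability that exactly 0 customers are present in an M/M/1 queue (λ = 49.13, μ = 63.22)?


ρ = 49.13/63.22 = 0.7771
P_n = (1−ρ)·ρ^n = (1 − 0.7771)·0.7771^0 = 0.2229·1.000000 = 0.222873

Final: 0.222873


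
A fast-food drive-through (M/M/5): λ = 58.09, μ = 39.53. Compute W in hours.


a = 1.4695; ρ = 0.2939; P₀ = 0.229709
Lq = P₀·a^c·ρ/(c!(1−ρ)²) = 0.007733
Wq = Lq/λ = 0.007733/58.09 = 0.0001331 hr
W = Wq + 1/μ = 0.0001331 + 0.02530 = 0.02543 hr

Final: 0.02543 hr


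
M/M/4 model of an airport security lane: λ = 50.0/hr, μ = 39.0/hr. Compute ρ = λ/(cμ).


ρ = λ/(cμ) = 50.0/(4·39.0) = 50.0/156.00 = 0.3205

Final: 0.3205


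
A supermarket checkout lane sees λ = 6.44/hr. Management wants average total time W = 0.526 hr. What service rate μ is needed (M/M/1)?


W = 1/(μ−λ) ⇒ μ − λ = 1/W = 1/0.526 = 1.9011
μ = λ + 1/W = 6.44 + 1.9011 = 8.3411 per hr

Final: 8.3411 /hr


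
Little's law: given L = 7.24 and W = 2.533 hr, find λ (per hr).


λ = L/W = 7.24/2.533 = 2.8583 /hr

Final: 2.8583 /hr


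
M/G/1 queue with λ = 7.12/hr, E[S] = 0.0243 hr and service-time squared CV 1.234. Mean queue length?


ρ = λ·E[S] = 7.12·0.0243 = 0.1730
Lq = ρ²(1+C_s²)/(2(1−ρ)) = 0.02993·(1+1.234)/(2·0.8270)
= 0.02993·2.2340/1.6540 = 0.04043

Final: 0.04043


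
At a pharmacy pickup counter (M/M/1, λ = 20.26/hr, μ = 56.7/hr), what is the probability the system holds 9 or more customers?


ρ = 20.26/56.7 = 0.3573
P(N ≥ n) = ρ^n = 0.3573^9 = 0.00009495

Final: 0.00009495


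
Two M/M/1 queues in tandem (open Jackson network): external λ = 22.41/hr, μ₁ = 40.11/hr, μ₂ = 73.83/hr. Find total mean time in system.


Each node sees arrival rate λ = 22.41/hr (tandem ⇒ throughput preserved).
W₁ = 1/(μ₁−λ) = 1/(40.11−22.41) = 0.05650 hr
W₂ = 1/(μ₂−λ) = 1/(73.83−22.41) = 0.01945 hr
W_total = W₁ + W₂ = 0.05650 + 0.01945 = 0.07594 hr

Final: 0.07594 hr


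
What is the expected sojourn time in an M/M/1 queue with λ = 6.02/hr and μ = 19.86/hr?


W = 1/(μ−λ) = 1/(19.86 − 6.02) = 1/13.84 = 0.07225 hr

Final: 0.07225 hr


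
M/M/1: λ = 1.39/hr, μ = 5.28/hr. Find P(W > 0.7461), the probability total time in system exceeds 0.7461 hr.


W ~ Exponential(μ−λ) for M/M/1.
μ − λ = 5.28 − 1.39 = 3.8900
P(W > t) = e^{−(μ−λ)t} = e^{−2.9023} = 0.054895

Final: 0.054895


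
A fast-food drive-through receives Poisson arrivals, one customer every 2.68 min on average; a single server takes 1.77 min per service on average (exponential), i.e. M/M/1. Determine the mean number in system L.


λ = 60/2.68 = 22.3881 /hr
μ = 60/1.77 = 33.8983 /hr
ρ = λ/μ = 22.3881/33.8983 = 0.6604
L = ρ/(1−ρ) = 0.6604/0.3396 = 1.9451

Final: 1.9451


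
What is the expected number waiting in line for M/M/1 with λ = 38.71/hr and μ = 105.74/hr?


ρ = 38.71/105.74 = 0.3661
Lq = ρ²/(1−ρ) = 0.1340/0.6339 = 0.2114

Final: 0.2114


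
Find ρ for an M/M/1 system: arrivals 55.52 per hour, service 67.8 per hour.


ρ = λ/μ = 55.52/67.8 = 0.8189

Final: 0.8189


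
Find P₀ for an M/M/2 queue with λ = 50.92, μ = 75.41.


a = λ/μ = 50.92/75.41 = 0.6752; ρ = a/c = 0.3376
Σ_{k=0}^{1} a^k/k! (terms k=0..1) = 1.00000 + 0.67524 = 1.67524
Tail: a^2/(2!(1−ρ)) = 0.45595/(2·0.6624) = 0.34418
P₀ = 1/(1.67524 + 0.34418) = 1/2.01942 = 0.495192

Final: 0.495192


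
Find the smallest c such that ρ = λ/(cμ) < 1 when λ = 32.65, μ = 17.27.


Stability requires cμ > λ ⇔ c > λ/μ.
λ/μ = 32.65/17.27 = 1.8906
Minimum integer c = ⌊1.8906⌋ + 1 = 2
Check: 2·17.27 = 34.54 > 32.65, while 1·17.27 = 17.27 ≤ 32.65

Final: 2 servers


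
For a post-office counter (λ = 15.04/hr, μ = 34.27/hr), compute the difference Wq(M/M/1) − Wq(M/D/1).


ρ = 15.04/34.27 = 0.4389
Wq(M/M/1) = ρ/(μ−λ) = 0.4389/19.23 = 0.02282 hr
Wq(M/D/1) = ρ/(2(μ−λ)) = 0.01141 hr
Savings = 0.02282 − 0.01141 = 0.01141 hr

Final: 0.01141 hr


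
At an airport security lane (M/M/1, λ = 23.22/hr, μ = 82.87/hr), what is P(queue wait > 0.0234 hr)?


ρ = 23.22/82.87 = 0.2802
P(Wq > t) = ρ·e^{−(μ−λ)t} = 0.2802·e^{−1.3958}
= 0.2802·0.247632 = 0.069386

Final: 0.069386


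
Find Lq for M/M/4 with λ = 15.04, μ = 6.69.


a = λ/μ = 2.2481; ρ = a/4 = 0.5620
P₀ = 0.099019
Lq = P₀·a^c·ρ / (c!·(1−ρ)²) = 0.099019·25.54388·0.5620/(24·0.19182)
= 0.30880

Final: 0.30880


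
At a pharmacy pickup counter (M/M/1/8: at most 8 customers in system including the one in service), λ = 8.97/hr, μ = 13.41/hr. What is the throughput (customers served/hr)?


ρ = 0.6689; P_K = (1−ρ)ρ^8/(1−ρ^9) = 0.013635
λ_eff = λ(1 − P_K) = 8.97·(1 − 0.013635) = 8.97·0.986365 = 8.8477 /hr

Final: 8.8477 /hr


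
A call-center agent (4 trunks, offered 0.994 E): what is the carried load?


B(4,0.994) = 0.015108 (Erlang-B)
Carried load = a(1 − B) = 0.994·(1 − 0.015108) = 0.994·0.984892 = 0.9790 E

Final: 0.9790 Erlangs


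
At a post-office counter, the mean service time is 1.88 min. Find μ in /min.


μ = 1/(service time) in consistent units.
1 minute = 1 min, so μ = 1/1.88 = 0.5319 per minute

Final: 0.5319 /min


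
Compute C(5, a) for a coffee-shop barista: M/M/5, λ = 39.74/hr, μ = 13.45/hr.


a = λ/μ = 2.9546; ρ = a/5 = 0.5909
P₀ = 0.049065 (from M/M/c formula)
C(c,a) = [a^c/(c!(1−ρ))]·P₀ = [225.17900/(120·0.4091)]·0.049065
= 4.58721·0.049065 = 0.225069

Final: 0.225069


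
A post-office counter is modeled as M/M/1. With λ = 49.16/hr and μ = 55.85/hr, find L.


ρ = λ/μ = 49.16/55.85 = 0.8802
L = ρ/(1−ρ) = 0.8802/(1 − 0.8802) = 0.8802/0.1198 = 7.3483

Final: 7.3483


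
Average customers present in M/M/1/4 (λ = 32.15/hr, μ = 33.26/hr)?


ρ = 32.15/33.26 = 0.9666
L = ρ[1 − (K+1)ρ^K + Kρ^(K+1)] / [(1−ρ)(1−ρ^(K+1))]
Numerator: 0.9666·(1 − 5·0.873042 + 4·0.843905) = 0.010065
Denominator: (0.03337)·(0.156095) = 0.005209
L = 0.010065/0.005209 = 1.9321

Final: 1.9321


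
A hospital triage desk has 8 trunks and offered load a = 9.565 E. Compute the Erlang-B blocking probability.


B(c,a) = (a^c/c!) / Σ_{k=0}^{c} a^k/k!
a^8/8! = 1737.637864
Σ terms (k=0..8): 1.00000 + 9.56500 + 45.74461 + 145.84907 + 348.76160 + 667.18093 + 1063.59760 + 1453.33015 + 1737.63786 = 5472.666832
B = 1737.637864/5472.666832 = 0.317512

Final: 0.317512


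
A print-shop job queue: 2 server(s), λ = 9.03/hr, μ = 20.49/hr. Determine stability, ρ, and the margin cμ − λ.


Total capacity cμ = 2·20.49 = 40.98/hr
ρ = λ/(cμ) = 9.03/40.98 = 0.2204
Stable ⇔ ρ < 1: YES
Spare capacity = cμ − λ = 40.98 − 9.03 = 31.95/hr

Final: ρ = 0.2204; stable; margin = 31.95/hr


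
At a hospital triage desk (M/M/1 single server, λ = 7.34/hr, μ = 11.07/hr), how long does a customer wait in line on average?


ρ = 7.34/11.07 = 0.6631
Wq = ρ/(μ−λ) = 0.6631/(11.07 − 7.34) = 0.6631/3.73 = 0.1778 hr

Final: 0.1778 hr


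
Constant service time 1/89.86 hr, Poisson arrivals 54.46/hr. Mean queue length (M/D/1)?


ρ = 54.46/89.86 = 0.6061
M/D/1: Lq = ρ²/(2(1−ρ)) = 0.3673/(2·0.3939) = 0.46618

Final: 0.46618


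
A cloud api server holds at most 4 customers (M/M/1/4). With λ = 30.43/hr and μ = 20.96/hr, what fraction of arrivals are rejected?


ρ = λ/μ = 30.43/20.96 = 1.4518
P_K = (1−ρ)ρ^K/(1−ρ^(K+1)) = (-0.4518·4.442656)/(1 − 6.449906)
= -2.007250/-5.449906 = 0.368309

Final: 0.368309


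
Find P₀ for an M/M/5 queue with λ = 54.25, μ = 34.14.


a = λ/μ = 54.25/34.14 = 1.5890; ρ = a/c = 0.3178
Σ_{k=0}^{4} a^k/k! (terms k=0..4) = 1.00000 + 1.58905 + 1.26253 + 0.66874 + 0.26566 = 4.78598
Tail: a^5/(5!(1−ρ)) = 10.13167/(120·0.6822) = 0.12376
P₀ = 1/(4.78598 + 0.12376) = 1/4.90975 = 0.203677

Final: 0.203677


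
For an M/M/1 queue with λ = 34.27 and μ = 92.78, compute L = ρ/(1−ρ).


ρ = λ/μ = 34.27/92.78 = 0.3694
L = ρ/(1−ρ) = 0.3694/(1 − 0.3694) = 0.3694/0.6306 = 0.5857

Final: 0.5857


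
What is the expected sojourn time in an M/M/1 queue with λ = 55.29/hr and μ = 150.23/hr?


W = 1/(μ−λ) = 1/(150.23 − 55.29) = 1/94.94 = 0.01053 hr

Final: 0.01053 hr


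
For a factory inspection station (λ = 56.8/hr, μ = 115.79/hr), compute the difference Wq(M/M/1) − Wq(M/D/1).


ρ = 56.8/115.79 = 0.4905
Wq(M/M/1) = ρ/(μ−λ) = 0.4905/58.99 = 0.008316 hr
Wq(M/D/1) = ρ/(2(μ−λ)) = 0.004158 hr
Savings = 0.008316 − 0.004158 = 0.004158 hr

Final: 0.004158 hr


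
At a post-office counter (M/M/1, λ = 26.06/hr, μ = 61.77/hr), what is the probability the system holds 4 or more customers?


ρ = 26.06/61.77 = 0.4219
P(N ≥ n) = ρ^n = 0.4219^4 = 0.031680

Final: 0.031680


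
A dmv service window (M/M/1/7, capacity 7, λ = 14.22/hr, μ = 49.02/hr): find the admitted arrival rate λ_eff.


ρ = 0.2901; P_K = (1−ρ)ρ^7/(1−ρ^8) = 0.0001227
λ_eff = λ(1 − P_K) = 14.22·(1 − 0.0001227) = 14.22·0.999877 = 14.2183 /hr

Final: 14.2183 /hr


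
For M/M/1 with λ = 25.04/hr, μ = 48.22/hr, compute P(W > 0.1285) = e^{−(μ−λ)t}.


W ~ Exponential(μ−λ) for M/M/1.
μ − λ = 48.22 − 25.04 = 23.1800
P(W > t) = e^{−(μ−λ)t} = e^{−2.9786} = 0.050862

Final: 0.050862


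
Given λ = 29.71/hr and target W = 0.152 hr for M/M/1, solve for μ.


W = 1/(μ−λ) ⇒ μ − λ = 1/W = 1/0.152 = 6.5789
μ = λ + 1/W = 29.71 + 6.5789 = 36.2889 per hr

Final: 36.2889 /hr


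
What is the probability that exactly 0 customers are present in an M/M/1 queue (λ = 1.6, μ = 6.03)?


ρ = 1.6/6.03 = 0.2653
P_n = (1−ρ)·ρ^n = (1 − 0.2653)·0.2653^0 = 0.7347·1.000000 = 0.734660

Final: 0.734660


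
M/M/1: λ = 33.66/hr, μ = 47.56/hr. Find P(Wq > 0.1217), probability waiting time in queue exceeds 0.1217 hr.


ρ = 33.66/47.56 = 0.7077
P(Wq > t) = ρ·e^{−(μ−λ)t} = 0.7077·e^{−1.6916}
= 0.7077·0.184219 = 0.130379

Final: 0.130379


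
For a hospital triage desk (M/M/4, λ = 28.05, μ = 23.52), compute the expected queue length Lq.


a = λ/μ = 1.1926; ρ = a/4 = 0.2982
P₀ = 0.302430
Lq = P₀·a^c·ρ / (c!·(1−ρ)²) = 0.302430·2.02294·0.2982/(24·0.49259)
= 0.01543

Final: 0.01543


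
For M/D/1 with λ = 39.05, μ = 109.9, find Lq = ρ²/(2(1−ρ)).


ρ = 39.05/109.9 = 0.3553
M/D/1: Lq = ρ²/(2(1−ρ)) = 0.1263/(2·0.6447) = 0.09792

Final: 0.09792


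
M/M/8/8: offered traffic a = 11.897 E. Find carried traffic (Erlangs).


B(8,11.897) = 0.418745 (Erlang-B)
Carried load = a(1 − B) = 11.897·(1 − 0.418745) = 11.897·0.581255 = 6.9152 E

Final: 6.9152 Erlangs


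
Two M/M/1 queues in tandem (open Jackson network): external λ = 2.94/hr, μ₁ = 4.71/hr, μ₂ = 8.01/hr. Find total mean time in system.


Each node sees arrival rate λ = 2.94/hr (tandem ⇒ throughput preserved).
W₁ = 1/(μ₁−λ) = 1/(4.71−2.94) = 0.56497 hr
W₂ = 1/(μ₂−λ) = 1/(8.01−2.94) = 0.19724 hr
W_total = W₁ + W₂ = 0.56497 + 0.19724 = 0.76221 hr

Final: 0.76221 hr


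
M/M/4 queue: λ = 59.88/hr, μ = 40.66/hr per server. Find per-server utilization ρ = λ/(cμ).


ρ = λ/(cμ) = 59.88/(4·40.66) = 59.88/162.64 = 0.3682

Final: 0.3682


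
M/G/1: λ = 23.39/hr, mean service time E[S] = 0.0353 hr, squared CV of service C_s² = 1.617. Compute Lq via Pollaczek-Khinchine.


ρ = λ·E[S] = 23.39·0.0353 = 0.8257
Lq = ρ²(1+C_s²)/(2(1−ρ)) = 0.6817·(1+1.617)/(2·0.1743)
= 0.6817·2.6170/0.3487 = 5.11687

Final: 5.11687


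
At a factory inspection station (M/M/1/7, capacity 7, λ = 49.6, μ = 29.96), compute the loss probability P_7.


ρ = λ/μ = 49.6/29.96 = 1.6555
P_K = (1−ρ)ρ^K/(1−ρ^(K+1)) = (-0.6555·34.086238)/(1 − 56.431155)
= -22.344917/-55.431155 = 0.403111

Final: 0.403111


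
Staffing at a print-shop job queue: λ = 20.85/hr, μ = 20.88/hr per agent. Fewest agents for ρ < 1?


Stability requires cμ > λ ⇔ c > λ/μ.
λ/μ = 20.85/20.88 = 0.9986
Minimum integer c = ⌊0.9986⌋ + 1 = 1
Check: 1·20.88 = 20.88 > 20.85, while 0·20.88 = 0.00 ≤ 20.85

Final: 1 servers


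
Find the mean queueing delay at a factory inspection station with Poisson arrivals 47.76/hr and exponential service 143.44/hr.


ρ = 47.76/143.44 = 0.3330
Wq = ρ/(μ−λ) = 0.3330/(143.44 − 47.76) = 0.3330/95.68 = 0.003480 hr

Final: 0.003480 hr


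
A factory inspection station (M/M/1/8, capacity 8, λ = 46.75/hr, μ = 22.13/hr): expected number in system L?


ρ = 46.75/22.13 = 2.1125
L = ρ[1 − (K+1)ρ^K + Kρ^(K+1)] / [(1−ρ)(1−ρ^(K+1))]
Numerator: 2.1125·(1 − 9·396.644659 + 8·837.918563) = 6621.782752
Denominator: (-1.1125)·(-836.918563) = 931.086083
L = 6621.782752/931.086083 = 7.1119

Final: 7.1119


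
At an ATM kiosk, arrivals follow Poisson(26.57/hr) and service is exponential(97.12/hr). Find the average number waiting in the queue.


ρ = 26.57/97.12 = 0.2736
Lq = ρ²/(1−ρ) = 0.07485/0.7264 = 0.1030

Final: 0.1030


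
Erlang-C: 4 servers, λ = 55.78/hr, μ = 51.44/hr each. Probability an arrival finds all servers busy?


a = λ/μ = 1.0844; ρ = a/4 = 0.2711
P₀ = 0.337399 (from M/M/c formula)
C(c,a) = [a^c/(c!(1−ρ))]·P₀ = [1.38264/(24·0.7289)]·0.337399
= 0.07904·0.337399 = 0.026667

Final: 0.026667
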